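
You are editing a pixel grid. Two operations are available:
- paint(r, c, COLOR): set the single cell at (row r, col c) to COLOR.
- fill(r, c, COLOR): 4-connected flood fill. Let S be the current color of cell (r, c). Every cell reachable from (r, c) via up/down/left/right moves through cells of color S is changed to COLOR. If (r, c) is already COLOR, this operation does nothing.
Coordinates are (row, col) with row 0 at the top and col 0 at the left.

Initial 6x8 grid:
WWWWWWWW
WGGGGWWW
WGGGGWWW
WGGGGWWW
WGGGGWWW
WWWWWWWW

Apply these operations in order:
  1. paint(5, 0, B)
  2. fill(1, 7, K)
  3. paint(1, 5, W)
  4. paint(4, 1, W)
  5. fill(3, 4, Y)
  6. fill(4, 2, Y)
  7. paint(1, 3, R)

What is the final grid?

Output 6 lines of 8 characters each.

Answer: KKKKKKKK
KYYRYWKK
KYYYYKKK
KYYYYKKK
KWYYYKKK
BKKKKKKK

Derivation:
After op 1 paint(5,0,B):
WWWWWWWW
WGGGGWWW
WGGGGWWW
WGGGGWWW
WGGGGWWW
BWWWWWWW
After op 2 fill(1,7,K) [31 cells changed]:
KKKKKKKK
KGGGGKKK
KGGGGKKK
KGGGGKKK
KGGGGKKK
BKKKKKKK
After op 3 paint(1,5,W):
KKKKKKKK
KGGGGWKK
KGGGGKKK
KGGGGKKK
KGGGGKKK
BKKKKKKK
After op 4 paint(4,1,W):
KKKKKKKK
KGGGGWKK
KGGGGKKK
KGGGGKKK
KWGGGKKK
BKKKKKKK
After op 5 fill(3,4,Y) [15 cells changed]:
KKKKKKKK
KYYYYWKK
KYYYYKKK
KYYYYKKK
KWYYYKKK
BKKKKKKK
After op 6 fill(4,2,Y) [0 cells changed]:
KKKKKKKK
KYYYYWKK
KYYYYKKK
KYYYYKKK
KWYYYKKK
BKKKKKKK
After op 7 paint(1,3,R):
KKKKKKKK
KYYRYWKK
KYYYYKKK
KYYYYKKK
KWYYYKKK
BKKKKKKK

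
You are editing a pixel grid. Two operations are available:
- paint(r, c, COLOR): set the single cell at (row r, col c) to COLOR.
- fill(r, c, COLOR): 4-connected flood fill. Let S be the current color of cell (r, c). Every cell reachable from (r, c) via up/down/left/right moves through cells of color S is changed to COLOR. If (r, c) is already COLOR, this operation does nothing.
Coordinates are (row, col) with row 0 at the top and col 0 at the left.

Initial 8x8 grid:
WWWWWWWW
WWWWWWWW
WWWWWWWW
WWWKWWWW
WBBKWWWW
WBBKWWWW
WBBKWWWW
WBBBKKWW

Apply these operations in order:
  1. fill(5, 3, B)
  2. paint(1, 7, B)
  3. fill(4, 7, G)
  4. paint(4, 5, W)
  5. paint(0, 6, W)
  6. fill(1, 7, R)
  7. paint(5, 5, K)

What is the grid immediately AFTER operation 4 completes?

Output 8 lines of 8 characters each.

After op 1 fill(5,3,B) [4 cells changed]:
WWWWWWWW
WWWWWWWW
WWWWWWWW
WWWBWWWW
WBBBWWWW
WBBBWWWW
WBBBWWWW
WBBBKKWW
After op 2 paint(1,7,B):
WWWWWWWW
WWWWWWWB
WWWWWWWW
WWWBWWWW
WBBBWWWW
WBBBWWWW
WBBBWWWW
WBBBKKWW
After op 3 fill(4,7,G) [48 cells changed]:
GGGGGGGG
GGGGGGGB
GGGGGGGG
GGGBGGGG
GBBBGGGG
GBBBGGGG
GBBBGGGG
GBBBKKGG
After op 4 paint(4,5,W):
GGGGGGGG
GGGGGGGB
GGGGGGGG
GGGBGGGG
GBBBGWGG
GBBBGGGG
GBBBGGGG
GBBBKKGG

Answer: GGGGGGGG
GGGGGGGB
GGGGGGGG
GGGBGGGG
GBBBGWGG
GBBBGGGG
GBBBGGGG
GBBBKKGG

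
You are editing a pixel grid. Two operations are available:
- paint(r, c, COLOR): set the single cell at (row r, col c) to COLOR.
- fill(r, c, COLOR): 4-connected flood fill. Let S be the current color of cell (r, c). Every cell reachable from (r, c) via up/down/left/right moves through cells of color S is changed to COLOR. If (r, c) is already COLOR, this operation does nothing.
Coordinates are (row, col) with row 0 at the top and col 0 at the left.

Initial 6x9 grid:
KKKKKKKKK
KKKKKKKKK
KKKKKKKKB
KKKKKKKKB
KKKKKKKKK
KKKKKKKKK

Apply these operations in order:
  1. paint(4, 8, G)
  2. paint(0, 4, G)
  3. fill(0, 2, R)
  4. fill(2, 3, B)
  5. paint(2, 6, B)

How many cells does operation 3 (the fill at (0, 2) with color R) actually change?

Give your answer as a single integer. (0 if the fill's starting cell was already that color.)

Answer: 50

Derivation:
After op 1 paint(4,8,G):
KKKKKKKKK
KKKKKKKKK
KKKKKKKKB
KKKKKKKKB
KKKKKKKKG
KKKKKKKKK
After op 2 paint(0,4,G):
KKKKGKKKK
KKKKKKKKK
KKKKKKKKB
KKKKKKKKB
KKKKKKKKG
KKKKKKKKK
After op 3 fill(0,2,R) [50 cells changed]:
RRRRGRRRR
RRRRRRRRR
RRRRRRRRB
RRRRRRRRB
RRRRRRRRG
RRRRRRRRR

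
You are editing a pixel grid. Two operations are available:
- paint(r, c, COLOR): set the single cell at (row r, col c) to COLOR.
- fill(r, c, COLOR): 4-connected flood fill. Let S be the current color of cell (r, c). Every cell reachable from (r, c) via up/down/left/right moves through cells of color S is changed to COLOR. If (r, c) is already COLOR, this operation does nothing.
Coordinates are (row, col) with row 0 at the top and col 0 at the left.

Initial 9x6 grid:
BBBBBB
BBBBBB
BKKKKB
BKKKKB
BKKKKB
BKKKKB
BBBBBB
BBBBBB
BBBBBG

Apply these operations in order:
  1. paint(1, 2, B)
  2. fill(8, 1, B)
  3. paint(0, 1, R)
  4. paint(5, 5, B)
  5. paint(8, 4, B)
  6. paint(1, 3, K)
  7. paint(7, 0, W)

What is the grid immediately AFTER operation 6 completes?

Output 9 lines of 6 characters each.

After op 1 paint(1,2,B):
BBBBBB
BBBBBB
BKKKKB
BKKKKB
BKKKKB
BKKKKB
BBBBBB
BBBBBB
BBBBBG
After op 2 fill(8,1,B) [0 cells changed]:
BBBBBB
BBBBBB
BKKKKB
BKKKKB
BKKKKB
BKKKKB
BBBBBB
BBBBBB
BBBBBG
After op 3 paint(0,1,R):
BRBBBB
BBBBBB
BKKKKB
BKKKKB
BKKKKB
BKKKKB
BBBBBB
BBBBBB
BBBBBG
After op 4 paint(5,5,B):
BRBBBB
BBBBBB
BKKKKB
BKKKKB
BKKKKB
BKKKKB
BBBBBB
BBBBBB
BBBBBG
After op 5 paint(8,4,B):
BRBBBB
BBBBBB
BKKKKB
BKKKKB
BKKKKB
BKKKKB
BBBBBB
BBBBBB
BBBBBG
After op 6 paint(1,3,K):
BRBBBB
BBBKBB
BKKKKB
BKKKKB
BKKKKB
BKKKKB
BBBBBB
BBBBBB
BBBBBG

Answer: BRBBBB
BBBKBB
BKKKKB
BKKKKB
BKKKKB
BKKKKB
BBBBBB
BBBBBB
BBBBBG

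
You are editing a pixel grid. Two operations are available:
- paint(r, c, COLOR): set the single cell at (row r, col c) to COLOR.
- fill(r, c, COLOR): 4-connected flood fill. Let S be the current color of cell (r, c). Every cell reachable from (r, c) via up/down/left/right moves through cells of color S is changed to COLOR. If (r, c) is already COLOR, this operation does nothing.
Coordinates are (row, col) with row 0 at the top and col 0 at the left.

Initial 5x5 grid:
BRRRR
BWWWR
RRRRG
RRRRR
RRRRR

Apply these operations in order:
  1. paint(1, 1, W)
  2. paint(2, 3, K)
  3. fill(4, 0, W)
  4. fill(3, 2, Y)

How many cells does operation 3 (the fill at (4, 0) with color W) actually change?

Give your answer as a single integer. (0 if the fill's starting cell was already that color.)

After op 1 paint(1,1,W):
BRRRR
BWWWR
RRRRG
RRRRR
RRRRR
After op 2 paint(2,3,K):
BRRRR
BWWWR
RRRKG
RRRRR
RRRRR
After op 3 fill(4,0,W) [13 cells changed]:
BRRRR
BWWWR
WWWKG
WWWWW
WWWWW

Answer: 13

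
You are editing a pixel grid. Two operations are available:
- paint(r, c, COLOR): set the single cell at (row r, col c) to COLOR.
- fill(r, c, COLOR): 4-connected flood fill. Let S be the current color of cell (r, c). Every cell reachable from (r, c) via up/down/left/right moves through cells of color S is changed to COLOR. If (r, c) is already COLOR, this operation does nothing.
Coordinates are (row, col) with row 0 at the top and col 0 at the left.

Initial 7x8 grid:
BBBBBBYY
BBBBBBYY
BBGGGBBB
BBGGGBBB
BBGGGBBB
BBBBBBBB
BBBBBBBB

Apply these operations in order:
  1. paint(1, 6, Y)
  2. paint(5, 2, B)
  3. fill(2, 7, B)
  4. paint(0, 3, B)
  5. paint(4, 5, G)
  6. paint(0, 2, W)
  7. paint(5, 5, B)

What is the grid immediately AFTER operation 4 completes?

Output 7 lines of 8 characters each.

Answer: BBBBBBYY
BBBBBBYY
BBGGGBBB
BBGGGBBB
BBGGGBBB
BBBBBBBB
BBBBBBBB

Derivation:
After op 1 paint(1,6,Y):
BBBBBBYY
BBBBBBYY
BBGGGBBB
BBGGGBBB
BBGGGBBB
BBBBBBBB
BBBBBBBB
After op 2 paint(5,2,B):
BBBBBBYY
BBBBBBYY
BBGGGBBB
BBGGGBBB
BBGGGBBB
BBBBBBBB
BBBBBBBB
After op 3 fill(2,7,B) [0 cells changed]:
BBBBBBYY
BBBBBBYY
BBGGGBBB
BBGGGBBB
BBGGGBBB
BBBBBBBB
BBBBBBBB
After op 4 paint(0,3,B):
BBBBBBYY
BBBBBBYY
BBGGGBBB
BBGGGBBB
BBGGGBBB
BBBBBBBB
BBBBBBBB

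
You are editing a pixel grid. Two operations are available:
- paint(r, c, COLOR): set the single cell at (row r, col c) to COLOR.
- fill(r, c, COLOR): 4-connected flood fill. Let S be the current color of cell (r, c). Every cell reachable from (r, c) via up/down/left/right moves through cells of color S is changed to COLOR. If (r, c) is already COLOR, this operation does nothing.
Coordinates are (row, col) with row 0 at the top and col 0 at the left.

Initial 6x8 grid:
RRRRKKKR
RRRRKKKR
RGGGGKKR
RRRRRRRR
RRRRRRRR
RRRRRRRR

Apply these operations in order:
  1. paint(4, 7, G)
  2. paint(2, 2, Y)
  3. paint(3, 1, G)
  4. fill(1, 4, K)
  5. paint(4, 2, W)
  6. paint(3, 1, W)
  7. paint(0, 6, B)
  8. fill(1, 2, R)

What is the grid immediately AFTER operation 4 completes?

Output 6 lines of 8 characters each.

After op 1 paint(4,7,G):
RRRRKKKR
RRRRKKKR
RGGGGKKR
RRRRRRRR
RRRRRRRG
RRRRRRRR
After op 2 paint(2,2,Y):
RRRRKKKR
RRRRKKKR
RGYGGKKR
RRRRRRRR
RRRRRRRG
RRRRRRRR
After op 3 paint(3,1,G):
RRRRKKKR
RRRRKKKR
RGYGGKKR
RGRRRRRR
RRRRRRRG
RRRRRRRR
After op 4 fill(1,4,K) [0 cells changed]:
RRRRKKKR
RRRRKKKR
RGYGGKKR
RGRRRRRR
RRRRRRRG
RRRRRRRR

Answer: RRRRKKKR
RRRRKKKR
RGYGGKKR
RGRRRRRR
RRRRRRRG
RRRRRRRR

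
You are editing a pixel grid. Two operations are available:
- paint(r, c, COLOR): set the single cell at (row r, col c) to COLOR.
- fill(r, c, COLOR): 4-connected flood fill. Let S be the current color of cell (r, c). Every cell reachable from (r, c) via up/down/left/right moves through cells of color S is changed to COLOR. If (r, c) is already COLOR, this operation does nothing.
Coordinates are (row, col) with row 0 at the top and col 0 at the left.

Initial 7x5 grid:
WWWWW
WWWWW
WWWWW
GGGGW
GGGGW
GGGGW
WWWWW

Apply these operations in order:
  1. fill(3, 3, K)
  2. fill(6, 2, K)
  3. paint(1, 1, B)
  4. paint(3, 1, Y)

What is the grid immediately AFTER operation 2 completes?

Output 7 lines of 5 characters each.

Answer: KKKKK
KKKKK
KKKKK
KKKKK
KKKKK
KKKKK
KKKKK

Derivation:
After op 1 fill(3,3,K) [12 cells changed]:
WWWWW
WWWWW
WWWWW
KKKKW
KKKKW
KKKKW
WWWWW
After op 2 fill(6,2,K) [23 cells changed]:
KKKKK
KKKKK
KKKKK
KKKKK
KKKKK
KKKKK
KKKKK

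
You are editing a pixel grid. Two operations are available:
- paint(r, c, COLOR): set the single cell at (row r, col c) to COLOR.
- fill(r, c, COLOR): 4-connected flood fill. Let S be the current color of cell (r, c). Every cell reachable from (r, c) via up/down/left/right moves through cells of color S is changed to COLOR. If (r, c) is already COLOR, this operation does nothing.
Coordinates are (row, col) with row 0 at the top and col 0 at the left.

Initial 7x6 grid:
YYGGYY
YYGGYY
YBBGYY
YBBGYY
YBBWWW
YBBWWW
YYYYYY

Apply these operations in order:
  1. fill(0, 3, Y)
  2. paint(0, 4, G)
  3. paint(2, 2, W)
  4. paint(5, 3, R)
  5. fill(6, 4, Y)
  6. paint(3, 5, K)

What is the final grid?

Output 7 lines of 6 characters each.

Answer: YYYYGY
YYYYYY
YBWYYY
YBBYYK
YBBWWW
YBBRWW
YYYYYY

Derivation:
After op 1 fill(0,3,Y) [6 cells changed]:
YYYYYY
YYYYYY
YBBYYY
YBBYYY
YBBWWW
YBBWWW
YYYYYY
After op 2 paint(0,4,G):
YYYYGY
YYYYYY
YBBYYY
YBBYYY
YBBWWW
YBBWWW
YYYYYY
After op 3 paint(2,2,W):
YYYYGY
YYYYYY
YBWYYY
YBBYYY
YBBWWW
YBBWWW
YYYYYY
After op 4 paint(5,3,R):
YYYYGY
YYYYYY
YBWYYY
YBBYYY
YBBWWW
YBBRWW
YYYYYY
After op 5 fill(6,4,Y) [0 cells changed]:
YYYYGY
YYYYYY
YBWYYY
YBBYYY
YBBWWW
YBBRWW
YYYYYY
After op 6 paint(3,5,K):
YYYYGY
YYYYYY
YBWYYY
YBBYYK
YBBWWW
YBBRWW
YYYYYY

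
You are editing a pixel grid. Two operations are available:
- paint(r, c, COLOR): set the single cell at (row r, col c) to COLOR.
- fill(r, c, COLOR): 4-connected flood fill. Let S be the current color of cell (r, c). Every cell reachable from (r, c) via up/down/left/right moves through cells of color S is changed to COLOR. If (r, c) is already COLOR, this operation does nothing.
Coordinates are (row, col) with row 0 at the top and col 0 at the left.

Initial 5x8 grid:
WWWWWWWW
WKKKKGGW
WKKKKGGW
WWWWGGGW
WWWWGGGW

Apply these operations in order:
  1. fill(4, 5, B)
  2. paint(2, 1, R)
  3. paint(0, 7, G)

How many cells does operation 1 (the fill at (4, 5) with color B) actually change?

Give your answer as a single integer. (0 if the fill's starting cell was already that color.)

After op 1 fill(4,5,B) [10 cells changed]:
WWWWWWWW
WKKKKBBW
WKKKKBBW
WWWWBBBW
WWWWBBBW

Answer: 10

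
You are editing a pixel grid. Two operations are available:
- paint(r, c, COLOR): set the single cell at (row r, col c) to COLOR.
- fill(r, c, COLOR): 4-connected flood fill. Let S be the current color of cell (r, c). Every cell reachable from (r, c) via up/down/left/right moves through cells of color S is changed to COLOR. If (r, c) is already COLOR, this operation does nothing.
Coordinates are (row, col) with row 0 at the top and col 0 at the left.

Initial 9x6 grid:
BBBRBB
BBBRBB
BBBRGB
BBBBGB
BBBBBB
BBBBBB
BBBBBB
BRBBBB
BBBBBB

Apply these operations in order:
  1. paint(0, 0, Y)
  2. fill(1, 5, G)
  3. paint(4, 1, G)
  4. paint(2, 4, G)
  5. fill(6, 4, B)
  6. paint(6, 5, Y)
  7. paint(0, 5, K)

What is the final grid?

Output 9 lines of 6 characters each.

Answer: YBBRBK
BBBRBB
BBBRBB
BBBBBB
BBBBBB
BBBBBB
BBBBBY
BRBBBB
BBBBBB

Derivation:
After op 1 paint(0,0,Y):
YBBRBB
BBBRBB
BBBRGB
BBBBGB
BBBBBB
BBBBBB
BBBBBB
BRBBBB
BBBBBB
After op 2 fill(1,5,G) [47 cells changed]:
YGGRGG
GGGRGG
GGGRGG
GGGGGG
GGGGGG
GGGGGG
GGGGGG
GRGGGG
GGGGGG
After op 3 paint(4,1,G):
YGGRGG
GGGRGG
GGGRGG
GGGGGG
GGGGGG
GGGGGG
GGGGGG
GRGGGG
GGGGGG
After op 4 paint(2,4,G):
YGGRGG
GGGRGG
GGGRGG
GGGGGG
GGGGGG
GGGGGG
GGGGGG
GRGGGG
GGGGGG
After op 5 fill(6,4,B) [49 cells changed]:
YBBRBB
BBBRBB
BBBRBB
BBBBBB
BBBBBB
BBBBBB
BBBBBB
BRBBBB
BBBBBB
After op 6 paint(6,5,Y):
YBBRBB
BBBRBB
BBBRBB
BBBBBB
BBBBBB
BBBBBB
BBBBBY
BRBBBB
BBBBBB
After op 7 paint(0,5,K):
YBBRBK
BBBRBB
BBBRBB
BBBBBB
BBBBBB
BBBBBB
BBBBBY
BRBBBB
BBBBBB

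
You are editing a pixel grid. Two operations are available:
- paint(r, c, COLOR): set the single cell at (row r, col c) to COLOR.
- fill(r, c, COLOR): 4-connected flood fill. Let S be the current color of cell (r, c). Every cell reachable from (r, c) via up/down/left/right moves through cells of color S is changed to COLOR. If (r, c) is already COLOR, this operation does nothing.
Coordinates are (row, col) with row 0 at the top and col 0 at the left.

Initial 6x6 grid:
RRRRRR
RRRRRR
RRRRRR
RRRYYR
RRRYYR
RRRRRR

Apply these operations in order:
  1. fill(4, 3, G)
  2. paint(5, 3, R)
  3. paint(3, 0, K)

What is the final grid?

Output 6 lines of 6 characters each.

Answer: RRRRRR
RRRRRR
RRRRRR
KRRGGR
RRRGGR
RRRRRR

Derivation:
After op 1 fill(4,3,G) [4 cells changed]:
RRRRRR
RRRRRR
RRRRRR
RRRGGR
RRRGGR
RRRRRR
After op 2 paint(5,3,R):
RRRRRR
RRRRRR
RRRRRR
RRRGGR
RRRGGR
RRRRRR
After op 3 paint(3,0,K):
RRRRRR
RRRRRR
RRRRRR
KRRGGR
RRRGGR
RRRRRR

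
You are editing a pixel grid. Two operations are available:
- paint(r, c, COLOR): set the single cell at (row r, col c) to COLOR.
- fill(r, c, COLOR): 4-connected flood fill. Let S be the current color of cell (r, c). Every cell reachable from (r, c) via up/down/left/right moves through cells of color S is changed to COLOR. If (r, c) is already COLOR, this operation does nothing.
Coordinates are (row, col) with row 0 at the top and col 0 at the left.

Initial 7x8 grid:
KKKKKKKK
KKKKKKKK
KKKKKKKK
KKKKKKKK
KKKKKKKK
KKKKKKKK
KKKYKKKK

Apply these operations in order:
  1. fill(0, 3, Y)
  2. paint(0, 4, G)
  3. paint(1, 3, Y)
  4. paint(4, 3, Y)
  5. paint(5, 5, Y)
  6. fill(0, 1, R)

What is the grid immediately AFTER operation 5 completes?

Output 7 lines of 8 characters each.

After op 1 fill(0,3,Y) [55 cells changed]:
YYYYYYYY
YYYYYYYY
YYYYYYYY
YYYYYYYY
YYYYYYYY
YYYYYYYY
YYYYYYYY
After op 2 paint(0,4,G):
YYYYGYYY
YYYYYYYY
YYYYYYYY
YYYYYYYY
YYYYYYYY
YYYYYYYY
YYYYYYYY
After op 3 paint(1,3,Y):
YYYYGYYY
YYYYYYYY
YYYYYYYY
YYYYYYYY
YYYYYYYY
YYYYYYYY
YYYYYYYY
After op 4 paint(4,3,Y):
YYYYGYYY
YYYYYYYY
YYYYYYYY
YYYYYYYY
YYYYYYYY
YYYYYYYY
YYYYYYYY
After op 5 paint(5,5,Y):
YYYYGYYY
YYYYYYYY
YYYYYYYY
YYYYYYYY
YYYYYYYY
YYYYYYYY
YYYYYYYY

Answer: YYYYGYYY
YYYYYYYY
YYYYYYYY
YYYYYYYY
YYYYYYYY
YYYYYYYY
YYYYYYYY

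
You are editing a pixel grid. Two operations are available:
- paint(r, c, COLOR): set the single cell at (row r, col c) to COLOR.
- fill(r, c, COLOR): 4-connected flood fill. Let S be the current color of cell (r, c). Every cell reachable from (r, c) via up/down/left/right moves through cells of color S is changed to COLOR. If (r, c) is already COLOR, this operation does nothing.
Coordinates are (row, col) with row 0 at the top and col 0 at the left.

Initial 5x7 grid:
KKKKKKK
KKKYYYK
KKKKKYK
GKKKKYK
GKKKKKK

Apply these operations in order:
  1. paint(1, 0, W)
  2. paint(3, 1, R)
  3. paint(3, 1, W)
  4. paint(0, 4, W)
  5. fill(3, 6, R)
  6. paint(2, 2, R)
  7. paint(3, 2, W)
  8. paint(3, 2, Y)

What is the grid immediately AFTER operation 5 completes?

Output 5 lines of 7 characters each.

After op 1 paint(1,0,W):
KKKKKKK
WKKYYYK
KKKKKYK
GKKKKYK
GKKKKKK
After op 2 paint(3,1,R):
KKKKKKK
WKKYYYK
KKKKKYK
GRKKKYK
GKKKKKK
After op 3 paint(3,1,W):
KKKKKKK
WKKYYYK
KKKKKYK
GWKKKYK
GKKKKKK
After op 4 paint(0,4,W):
KKKKWKK
WKKYYYK
KKKKKYK
GWKKKYK
GKKKKKK
After op 5 fill(3,6,R) [25 cells changed]:
RRRRWRR
WRRYYYR
RRRRRYR
GWRRRYR
GRRRRRR

Answer: RRRRWRR
WRRYYYR
RRRRRYR
GWRRRYR
GRRRRRR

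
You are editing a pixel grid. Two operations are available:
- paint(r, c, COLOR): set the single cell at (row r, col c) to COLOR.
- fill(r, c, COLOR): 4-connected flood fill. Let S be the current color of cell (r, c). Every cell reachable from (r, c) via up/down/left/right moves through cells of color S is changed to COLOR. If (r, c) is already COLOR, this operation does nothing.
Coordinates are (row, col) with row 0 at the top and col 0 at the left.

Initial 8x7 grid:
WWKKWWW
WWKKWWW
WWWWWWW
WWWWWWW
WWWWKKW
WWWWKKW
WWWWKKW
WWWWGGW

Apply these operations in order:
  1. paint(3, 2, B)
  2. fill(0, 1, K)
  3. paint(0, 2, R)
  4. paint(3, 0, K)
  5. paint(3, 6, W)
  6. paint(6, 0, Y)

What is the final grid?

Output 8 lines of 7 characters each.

Answer: KKRKKKK
KKKKKKK
KKKKKKK
KKBKKKW
KKKKKKK
KKKKKKK
YKKKKKK
KKKKGGK

Derivation:
After op 1 paint(3,2,B):
WWKKWWW
WWKKWWW
WWWWWWW
WWBWWWW
WWWWKKW
WWWWKKW
WWWWKKW
WWWWGGW
After op 2 fill(0,1,K) [43 cells changed]:
KKKKKKK
KKKKKKK
KKKKKKK
KKBKKKK
KKKKKKK
KKKKKKK
KKKKKKK
KKKKGGK
After op 3 paint(0,2,R):
KKRKKKK
KKKKKKK
KKKKKKK
KKBKKKK
KKKKKKK
KKKKKKK
KKKKKKK
KKKKGGK
After op 4 paint(3,0,K):
KKRKKKK
KKKKKKK
KKKKKKK
KKBKKKK
KKKKKKK
KKKKKKK
KKKKKKK
KKKKGGK
After op 5 paint(3,6,W):
KKRKKKK
KKKKKKK
KKKKKKK
KKBKKKW
KKKKKKK
KKKKKKK
KKKKKKK
KKKKGGK
After op 6 paint(6,0,Y):
KKRKKKK
KKKKKKK
KKKKKKK
KKBKKKW
KKKKKKK
KKKKKKK
YKKKKKK
KKKKGGK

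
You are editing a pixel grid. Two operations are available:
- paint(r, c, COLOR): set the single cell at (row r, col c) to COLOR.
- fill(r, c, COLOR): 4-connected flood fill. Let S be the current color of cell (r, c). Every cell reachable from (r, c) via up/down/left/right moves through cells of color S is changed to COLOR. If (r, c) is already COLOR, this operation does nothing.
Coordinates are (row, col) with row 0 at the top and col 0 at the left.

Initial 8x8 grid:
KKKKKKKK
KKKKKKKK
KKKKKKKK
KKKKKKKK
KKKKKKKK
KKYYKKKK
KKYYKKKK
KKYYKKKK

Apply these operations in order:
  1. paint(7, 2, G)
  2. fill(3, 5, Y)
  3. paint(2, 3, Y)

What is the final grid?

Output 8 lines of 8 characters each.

Answer: YYYYYYYY
YYYYYYYY
YYYYYYYY
YYYYYYYY
YYYYYYYY
YYYYYYYY
YYYYYYYY
YYGYYYYY

Derivation:
After op 1 paint(7,2,G):
KKKKKKKK
KKKKKKKK
KKKKKKKK
KKKKKKKK
KKKKKKKK
KKYYKKKK
KKYYKKKK
KKGYKKKK
After op 2 fill(3,5,Y) [58 cells changed]:
YYYYYYYY
YYYYYYYY
YYYYYYYY
YYYYYYYY
YYYYYYYY
YYYYYYYY
YYYYYYYY
YYGYYYYY
After op 3 paint(2,3,Y):
YYYYYYYY
YYYYYYYY
YYYYYYYY
YYYYYYYY
YYYYYYYY
YYYYYYYY
YYYYYYYY
YYGYYYYY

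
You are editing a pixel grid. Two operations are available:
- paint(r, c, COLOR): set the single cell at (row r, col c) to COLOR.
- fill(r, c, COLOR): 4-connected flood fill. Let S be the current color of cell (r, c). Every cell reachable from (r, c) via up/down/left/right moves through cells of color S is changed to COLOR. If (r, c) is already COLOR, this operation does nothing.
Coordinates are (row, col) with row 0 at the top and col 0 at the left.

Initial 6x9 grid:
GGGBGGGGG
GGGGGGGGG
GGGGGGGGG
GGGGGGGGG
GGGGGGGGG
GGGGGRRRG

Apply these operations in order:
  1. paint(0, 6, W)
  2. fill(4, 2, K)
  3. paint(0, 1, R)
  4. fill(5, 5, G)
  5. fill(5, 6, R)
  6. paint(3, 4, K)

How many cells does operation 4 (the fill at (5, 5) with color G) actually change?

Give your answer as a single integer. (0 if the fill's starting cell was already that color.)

After op 1 paint(0,6,W):
GGGBGGWGG
GGGGGGGGG
GGGGGGGGG
GGGGGGGGG
GGGGGGGGG
GGGGGRRRG
After op 2 fill(4,2,K) [49 cells changed]:
KKKBKKWKK
KKKKKKKKK
KKKKKKKKK
KKKKKKKKK
KKKKKKKKK
KKKKKRRRK
After op 3 paint(0,1,R):
KRKBKKWKK
KKKKKKKKK
KKKKKKKKK
KKKKKKKKK
KKKKKKKKK
KKKKKRRRK
After op 4 fill(5,5,G) [3 cells changed]:
KRKBKKWKK
KKKKKKKKK
KKKKKKKKK
KKKKKKKKK
KKKKKKKKK
KKKKKGGGK

Answer: 3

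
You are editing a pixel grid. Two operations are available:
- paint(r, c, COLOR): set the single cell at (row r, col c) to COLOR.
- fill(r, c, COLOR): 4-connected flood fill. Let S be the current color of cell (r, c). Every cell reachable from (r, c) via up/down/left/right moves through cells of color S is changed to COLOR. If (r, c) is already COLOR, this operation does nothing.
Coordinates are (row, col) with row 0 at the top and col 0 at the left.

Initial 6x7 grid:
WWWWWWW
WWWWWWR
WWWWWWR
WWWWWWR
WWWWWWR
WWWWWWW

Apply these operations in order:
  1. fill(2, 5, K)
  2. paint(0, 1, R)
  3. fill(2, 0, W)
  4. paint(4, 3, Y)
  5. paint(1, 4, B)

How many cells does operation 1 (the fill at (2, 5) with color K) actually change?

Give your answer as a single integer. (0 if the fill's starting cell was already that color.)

After op 1 fill(2,5,K) [38 cells changed]:
KKKKKKK
KKKKKKR
KKKKKKR
KKKKKKR
KKKKKKR
KKKKKKK

Answer: 38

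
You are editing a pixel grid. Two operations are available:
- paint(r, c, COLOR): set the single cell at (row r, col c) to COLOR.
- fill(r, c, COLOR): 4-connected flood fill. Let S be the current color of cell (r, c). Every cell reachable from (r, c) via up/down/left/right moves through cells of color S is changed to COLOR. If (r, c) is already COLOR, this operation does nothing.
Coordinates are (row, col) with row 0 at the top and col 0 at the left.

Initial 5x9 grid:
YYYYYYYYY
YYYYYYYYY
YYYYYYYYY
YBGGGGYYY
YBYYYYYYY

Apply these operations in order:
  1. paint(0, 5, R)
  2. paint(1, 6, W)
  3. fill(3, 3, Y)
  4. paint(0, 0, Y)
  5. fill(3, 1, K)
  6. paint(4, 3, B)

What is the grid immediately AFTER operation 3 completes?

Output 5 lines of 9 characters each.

Answer: YYYYYRYYY
YYYYYYWYY
YYYYYYYYY
YBYYYYYYY
YBYYYYYYY

Derivation:
After op 1 paint(0,5,R):
YYYYYRYYY
YYYYYYYYY
YYYYYYYYY
YBGGGGYYY
YBYYYYYYY
After op 2 paint(1,6,W):
YYYYYRYYY
YYYYYYWYY
YYYYYYYYY
YBGGGGYYY
YBYYYYYYY
After op 3 fill(3,3,Y) [4 cells changed]:
YYYYYRYYY
YYYYYYWYY
YYYYYYYYY
YBYYYYYYY
YBYYYYYYY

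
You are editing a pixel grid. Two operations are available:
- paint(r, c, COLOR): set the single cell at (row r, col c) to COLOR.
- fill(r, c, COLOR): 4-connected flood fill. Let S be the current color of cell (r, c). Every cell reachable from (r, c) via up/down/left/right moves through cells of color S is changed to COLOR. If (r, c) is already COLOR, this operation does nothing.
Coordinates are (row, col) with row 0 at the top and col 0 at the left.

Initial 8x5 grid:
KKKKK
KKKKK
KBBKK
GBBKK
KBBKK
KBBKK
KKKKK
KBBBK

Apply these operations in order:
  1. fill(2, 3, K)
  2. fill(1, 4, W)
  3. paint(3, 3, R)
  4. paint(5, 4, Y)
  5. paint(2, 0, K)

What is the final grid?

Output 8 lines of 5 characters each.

Answer: WWWWW
WWWWW
KBBWW
GBBRW
WBBWW
WBBWY
WWWWW
WBBBW

Derivation:
After op 1 fill(2,3,K) [0 cells changed]:
KKKKK
KKKKK
KBBKK
GBBKK
KBBKK
KBBKK
KKKKK
KBBBK
After op 2 fill(1,4,W) [28 cells changed]:
WWWWW
WWWWW
WBBWW
GBBWW
WBBWW
WBBWW
WWWWW
WBBBW
After op 3 paint(3,3,R):
WWWWW
WWWWW
WBBWW
GBBRW
WBBWW
WBBWW
WWWWW
WBBBW
After op 4 paint(5,4,Y):
WWWWW
WWWWW
WBBWW
GBBRW
WBBWW
WBBWY
WWWWW
WBBBW
After op 5 paint(2,0,K):
WWWWW
WWWWW
KBBWW
GBBRW
WBBWW
WBBWY
WWWWW
WBBBW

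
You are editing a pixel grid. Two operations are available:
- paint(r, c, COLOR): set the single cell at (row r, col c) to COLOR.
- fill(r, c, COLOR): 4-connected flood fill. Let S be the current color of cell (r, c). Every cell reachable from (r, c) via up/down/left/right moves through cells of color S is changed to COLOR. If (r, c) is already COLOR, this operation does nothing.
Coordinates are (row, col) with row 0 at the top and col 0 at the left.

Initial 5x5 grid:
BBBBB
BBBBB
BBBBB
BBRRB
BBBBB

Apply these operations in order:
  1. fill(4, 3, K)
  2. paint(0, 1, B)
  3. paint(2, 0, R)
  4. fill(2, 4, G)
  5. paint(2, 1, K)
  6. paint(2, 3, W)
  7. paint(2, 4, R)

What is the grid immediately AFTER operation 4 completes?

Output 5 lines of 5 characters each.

After op 1 fill(4,3,K) [23 cells changed]:
KKKKK
KKKKK
KKKKK
KKRRK
KKKKK
After op 2 paint(0,1,B):
KBKKK
KKKKK
KKKKK
KKRRK
KKKKK
After op 3 paint(2,0,R):
KBKKK
KKKKK
RKKKK
KKRRK
KKKKK
After op 4 fill(2,4,G) [21 cells changed]:
GBGGG
GGGGG
RGGGG
GGRRG
GGGGG

Answer: GBGGG
GGGGG
RGGGG
GGRRG
GGGGG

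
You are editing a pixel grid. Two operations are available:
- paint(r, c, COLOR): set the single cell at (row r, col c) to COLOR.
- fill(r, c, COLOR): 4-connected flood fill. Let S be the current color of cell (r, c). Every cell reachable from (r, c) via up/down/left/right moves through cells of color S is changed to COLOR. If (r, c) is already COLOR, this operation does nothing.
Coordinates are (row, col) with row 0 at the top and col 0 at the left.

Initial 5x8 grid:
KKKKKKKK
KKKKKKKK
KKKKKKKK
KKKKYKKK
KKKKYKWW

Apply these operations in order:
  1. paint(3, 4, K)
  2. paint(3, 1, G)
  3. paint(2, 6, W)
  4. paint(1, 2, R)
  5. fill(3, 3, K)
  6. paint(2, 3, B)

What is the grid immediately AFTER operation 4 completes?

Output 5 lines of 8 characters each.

Answer: KKKKKKKK
KKRKKKKK
KKKKKKWK
KGKKKKKK
KKKKYKWW

Derivation:
After op 1 paint(3,4,K):
KKKKKKKK
KKKKKKKK
KKKKKKKK
KKKKKKKK
KKKKYKWW
After op 2 paint(3,1,G):
KKKKKKKK
KKKKKKKK
KKKKKKKK
KGKKKKKK
KKKKYKWW
After op 3 paint(2,6,W):
KKKKKKKK
KKKKKKKK
KKKKKKWK
KGKKKKKK
KKKKYKWW
After op 4 paint(1,2,R):
KKKKKKKK
KKRKKKKK
KKKKKKWK
KGKKKKKK
KKKKYKWW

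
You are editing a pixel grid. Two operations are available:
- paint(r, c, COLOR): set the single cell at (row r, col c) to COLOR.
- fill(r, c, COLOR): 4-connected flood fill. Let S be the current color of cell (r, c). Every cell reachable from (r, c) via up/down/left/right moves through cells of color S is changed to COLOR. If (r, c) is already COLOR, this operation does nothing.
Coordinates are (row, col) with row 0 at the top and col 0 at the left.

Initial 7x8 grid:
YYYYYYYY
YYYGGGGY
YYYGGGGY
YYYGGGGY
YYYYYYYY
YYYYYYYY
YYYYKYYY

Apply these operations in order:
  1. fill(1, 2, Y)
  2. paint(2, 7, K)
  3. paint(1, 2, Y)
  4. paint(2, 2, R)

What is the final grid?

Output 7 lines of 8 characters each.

After op 1 fill(1,2,Y) [0 cells changed]:
YYYYYYYY
YYYGGGGY
YYYGGGGY
YYYGGGGY
YYYYYYYY
YYYYYYYY
YYYYKYYY
After op 2 paint(2,7,K):
YYYYYYYY
YYYGGGGY
YYYGGGGK
YYYGGGGY
YYYYYYYY
YYYYYYYY
YYYYKYYY
After op 3 paint(1,2,Y):
YYYYYYYY
YYYGGGGY
YYYGGGGK
YYYGGGGY
YYYYYYYY
YYYYYYYY
YYYYKYYY
After op 4 paint(2,2,R):
YYYYYYYY
YYYGGGGY
YYRGGGGK
YYYGGGGY
YYYYYYYY
YYYYYYYY
YYYYKYYY

Answer: YYYYYYYY
YYYGGGGY
YYRGGGGK
YYYGGGGY
YYYYYYYY
YYYYYYYY
YYYYKYYY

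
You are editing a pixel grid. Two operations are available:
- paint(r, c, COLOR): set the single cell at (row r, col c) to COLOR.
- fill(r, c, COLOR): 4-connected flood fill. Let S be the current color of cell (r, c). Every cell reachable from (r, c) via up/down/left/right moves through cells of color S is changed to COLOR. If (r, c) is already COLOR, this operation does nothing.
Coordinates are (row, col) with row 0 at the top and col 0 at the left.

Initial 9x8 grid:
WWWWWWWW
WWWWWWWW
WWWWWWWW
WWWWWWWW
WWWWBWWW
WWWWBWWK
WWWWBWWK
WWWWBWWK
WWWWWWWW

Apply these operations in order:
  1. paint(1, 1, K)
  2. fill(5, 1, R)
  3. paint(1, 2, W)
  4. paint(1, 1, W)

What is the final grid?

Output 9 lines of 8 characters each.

Answer: RRRRRRRR
RWWRRRRR
RRRRRRRR
RRRRRRRR
RRRRBRRR
RRRRBRRK
RRRRBRRK
RRRRBRRK
RRRRRRRR

Derivation:
After op 1 paint(1,1,K):
WWWWWWWW
WKWWWWWW
WWWWWWWW
WWWWWWWW
WWWWBWWW
WWWWBWWK
WWWWBWWK
WWWWBWWK
WWWWWWWW
After op 2 fill(5,1,R) [64 cells changed]:
RRRRRRRR
RKRRRRRR
RRRRRRRR
RRRRRRRR
RRRRBRRR
RRRRBRRK
RRRRBRRK
RRRRBRRK
RRRRRRRR
After op 3 paint(1,2,W):
RRRRRRRR
RKWRRRRR
RRRRRRRR
RRRRRRRR
RRRRBRRR
RRRRBRRK
RRRRBRRK
RRRRBRRK
RRRRRRRR
After op 4 paint(1,1,W):
RRRRRRRR
RWWRRRRR
RRRRRRRR
RRRRRRRR
RRRRBRRR
RRRRBRRK
RRRRBRRK
RRRRBRRK
RRRRRRRR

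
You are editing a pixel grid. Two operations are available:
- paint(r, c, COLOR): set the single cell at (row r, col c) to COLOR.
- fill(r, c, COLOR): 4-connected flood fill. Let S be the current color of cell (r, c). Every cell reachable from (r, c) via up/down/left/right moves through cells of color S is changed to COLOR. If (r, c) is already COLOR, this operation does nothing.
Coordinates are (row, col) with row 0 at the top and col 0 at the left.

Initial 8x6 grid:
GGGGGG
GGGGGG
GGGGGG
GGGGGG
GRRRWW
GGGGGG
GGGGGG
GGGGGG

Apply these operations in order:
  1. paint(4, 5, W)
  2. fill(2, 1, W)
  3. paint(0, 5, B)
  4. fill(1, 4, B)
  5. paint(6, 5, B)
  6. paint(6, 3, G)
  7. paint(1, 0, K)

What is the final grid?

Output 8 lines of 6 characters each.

After op 1 paint(4,5,W):
GGGGGG
GGGGGG
GGGGGG
GGGGGG
GRRRWW
GGGGGG
GGGGGG
GGGGGG
After op 2 fill(2,1,W) [43 cells changed]:
WWWWWW
WWWWWW
WWWWWW
WWWWWW
WRRRWW
WWWWWW
WWWWWW
WWWWWW
After op 3 paint(0,5,B):
WWWWWB
WWWWWW
WWWWWW
WWWWWW
WRRRWW
WWWWWW
WWWWWW
WWWWWW
After op 4 fill(1,4,B) [44 cells changed]:
BBBBBB
BBBBBB
BBBBBB
BBBBBB
BRRRBB
BBBBBB
BBBBBB
BBBBBB
After op 5 paint(6,5,B):
BBBBBB
BBBBBB
BBBBBB
BBBBBB
BRRRBB
BBBBBB
BBBBBB
BBBBBB
After op 6 paint(6,3,G):
BBBBBB
BBBBBB
BBBBBB
BBBBBB
BRRRBB
BBBBBB
BBBGBB
BBBBBB
After op 7 paint(1,0,K):
BBBBBB
KBBBBB
BBBBBB
BBBBBB
BRRRBB
BBBBBB
BBBGBB
BBBBBB

Answer: BBBBBB
KBBBBB
BBBBBB
BBBBBB
BRRRBB
BBBBBB
BBBGBB
BBBBBB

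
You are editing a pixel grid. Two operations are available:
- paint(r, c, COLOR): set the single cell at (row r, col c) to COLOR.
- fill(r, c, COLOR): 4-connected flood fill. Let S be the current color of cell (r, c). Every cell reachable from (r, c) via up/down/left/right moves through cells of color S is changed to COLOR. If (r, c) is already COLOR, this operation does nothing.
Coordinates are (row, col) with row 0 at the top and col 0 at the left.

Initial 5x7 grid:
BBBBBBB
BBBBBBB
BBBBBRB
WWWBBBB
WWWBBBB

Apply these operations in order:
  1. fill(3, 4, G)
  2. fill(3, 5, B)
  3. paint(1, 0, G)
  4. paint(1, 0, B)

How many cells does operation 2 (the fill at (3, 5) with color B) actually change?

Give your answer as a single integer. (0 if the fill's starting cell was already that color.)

Answer: 28

Derivation:
After op 1 fill(3,4,G) [28 cells changed]:
GGGGGGG
GGGGGGG
GGGGGRG
WWWGGGG
WWWGGGG
After op 2 fill(3,5,B) [28 cells changed]:
BBBBBBB
BBBBBBB
BBBBBRB
WWWBBBB
WWWBBBB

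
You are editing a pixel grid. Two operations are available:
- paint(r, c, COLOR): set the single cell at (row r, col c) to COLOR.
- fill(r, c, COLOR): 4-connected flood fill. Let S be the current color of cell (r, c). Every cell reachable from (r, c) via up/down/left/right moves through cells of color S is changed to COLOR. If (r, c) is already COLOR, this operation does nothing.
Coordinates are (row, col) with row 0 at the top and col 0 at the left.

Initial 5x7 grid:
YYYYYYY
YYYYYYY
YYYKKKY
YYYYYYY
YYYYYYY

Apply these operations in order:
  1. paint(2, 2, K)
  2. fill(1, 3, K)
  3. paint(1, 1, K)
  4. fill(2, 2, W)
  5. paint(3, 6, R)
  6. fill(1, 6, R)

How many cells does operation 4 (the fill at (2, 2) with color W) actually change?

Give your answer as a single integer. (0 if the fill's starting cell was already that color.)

After op 1 paint(2,2,K):
YYYYYYY
YYYYYYY
YYKKKKY
YYYYYYY
YYYYYYY
After op 2 fill(1,3,K) [31 cells changed]:
KKKKKKK
KKKKKKK
KKKKKKK
KKKKKKK
KKKKKKK
After op 3 paint(1,1,K):
KKKKKKK
KKKKKKK
KKKKKKK
KKKKKKK
KKKKKKK
After op 4 fill(2,2,W) [35 cells changed]:
WWWWWWW
WWWWWWW
WWWWWWW
WWWWWWW
WWWWWWW

Answer: 35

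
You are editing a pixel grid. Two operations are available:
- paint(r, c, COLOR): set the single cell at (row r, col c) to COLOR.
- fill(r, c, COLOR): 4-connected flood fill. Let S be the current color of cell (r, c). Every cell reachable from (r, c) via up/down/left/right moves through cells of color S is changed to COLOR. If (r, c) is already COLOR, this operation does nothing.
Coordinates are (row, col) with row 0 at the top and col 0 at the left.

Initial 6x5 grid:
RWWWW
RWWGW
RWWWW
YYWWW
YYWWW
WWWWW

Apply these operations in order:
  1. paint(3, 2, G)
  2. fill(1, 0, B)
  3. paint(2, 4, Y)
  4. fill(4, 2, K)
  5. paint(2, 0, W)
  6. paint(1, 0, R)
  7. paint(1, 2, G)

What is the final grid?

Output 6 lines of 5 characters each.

Answer: BKKKK
RKGGK
WKKKY
YYGKK
YYKKK
KKKKK

Derivation:
After op 1 paint(3,2,G):
RWWWW
RWWGW
RWWWW
YYGWW
YYWWW
WWWWW
After op 2 fill(1,0,B) [3 cells changed]:
BWWWW
BWWGW
BWWWW
YYGWW
YYWWW
WWWWW
After op 3 paint(2,4,Y):
BWWWW
BWWGW
BWWWY
YYGWW
YYWWW
WWWWW
After op 4 fill(4,2,K) [20 cells changed]:
BKKKK
BKKGK
BKKKY
YYGKK
YYKKK
KKKKK
After op 5 paint(2,0,W):
BKKKK
BKKGK
WKKKY
YYGKK
YYKKK
KKKKK
After op 6 paint(1,0,R):
BKKKK
RKKGK
WKKKY
YYGKK
YYKKK
KKKKK
After op 7 paint(1,2,G):
BKKKK
RKGGK
WKKKY
YYGKK
YYKKK
KKKKK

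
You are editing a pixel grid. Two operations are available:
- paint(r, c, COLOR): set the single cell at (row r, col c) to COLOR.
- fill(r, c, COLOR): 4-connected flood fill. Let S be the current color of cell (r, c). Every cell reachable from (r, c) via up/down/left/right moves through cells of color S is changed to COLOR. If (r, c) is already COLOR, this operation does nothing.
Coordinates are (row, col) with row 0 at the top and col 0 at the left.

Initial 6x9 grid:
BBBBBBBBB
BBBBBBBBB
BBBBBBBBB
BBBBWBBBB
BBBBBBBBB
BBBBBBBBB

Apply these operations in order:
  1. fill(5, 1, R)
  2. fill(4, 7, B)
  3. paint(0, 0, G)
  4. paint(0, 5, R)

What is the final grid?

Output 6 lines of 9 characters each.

Answer: GBBBBRBBB
BBBBBBBBB
BBBBBBBBB
BBBBWBBBB
BBBBBBBBB
BBBBBBBBB

Derivation:
After op 1 fill(5,1,R) [53 cells changed]:
RRRRRRRRR
RRRRRRRRR
RRRRRRRRR
RRRRWRRRR
RRRRRRRRR
RRRRRRRRR
After op 2 fill(4,7,B) [53 cells changed]:
BBBBBBBBB
BBBBBBBBB
BBBBBBBBB
BBBBWBBBB
BBBBBBBBB
BBBBBBBBB
After op 3 paint(0,0,G):
GBBBBBBBB
BBBBBBBBB
BBBBBBBBB
BBBBWBBBB
BBBBBBBBB
BBBBBBBBB
After op 4 paint(0,5,R):
GBBBBRBBB
BBBBBBBBB
BBBBBBBBB
BBBBWBBBB
BBBBBBBBB
BBBBBBBBB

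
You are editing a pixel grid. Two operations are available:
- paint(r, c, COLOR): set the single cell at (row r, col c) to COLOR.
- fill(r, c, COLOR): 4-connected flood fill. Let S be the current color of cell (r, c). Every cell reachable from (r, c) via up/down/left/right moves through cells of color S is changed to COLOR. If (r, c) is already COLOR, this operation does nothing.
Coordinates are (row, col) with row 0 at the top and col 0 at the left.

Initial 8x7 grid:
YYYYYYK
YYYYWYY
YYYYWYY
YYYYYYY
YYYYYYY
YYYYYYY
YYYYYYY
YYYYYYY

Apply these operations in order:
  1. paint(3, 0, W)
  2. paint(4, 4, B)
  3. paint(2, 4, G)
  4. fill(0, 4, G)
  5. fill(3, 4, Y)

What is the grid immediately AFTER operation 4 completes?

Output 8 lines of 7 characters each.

After op 1 paint(3,0,W):
YYYYYYK
YYYYWYY
YYYYWYY
WYYYYYY
YYYYYYY
YYYYYYY
YYYYYYY
YYYYYYY
After op 2 paint(4,4,B):
YYYYYYK
YYYYWYY
YYYYWYY
WYYYYYY
YYYYBYY
YYYYYYY
YYYYYYY
YYYYYYY
After op 3 paint(2,4,G):
YYYYYYK
YYYYWYY
YYYYGYY
WYYYYYY
YYYYBYY
YYYYYYY
YYYYYYY
YYYYYYY
After op 4 fill(0,4,G) [51 cells changed]:
GGGGGGK
GGGGWGG
GGGGGGG
WGGGGGG
GGGGBGG
GGGGGGG
GGGGGGG
GGGGGGG

Answer: GGGGGGK
GGGGWGG
GGGGGGG
WGGGGGG
GGGGBGG
GGGGGGG
GGGGGGG
GGGGGGG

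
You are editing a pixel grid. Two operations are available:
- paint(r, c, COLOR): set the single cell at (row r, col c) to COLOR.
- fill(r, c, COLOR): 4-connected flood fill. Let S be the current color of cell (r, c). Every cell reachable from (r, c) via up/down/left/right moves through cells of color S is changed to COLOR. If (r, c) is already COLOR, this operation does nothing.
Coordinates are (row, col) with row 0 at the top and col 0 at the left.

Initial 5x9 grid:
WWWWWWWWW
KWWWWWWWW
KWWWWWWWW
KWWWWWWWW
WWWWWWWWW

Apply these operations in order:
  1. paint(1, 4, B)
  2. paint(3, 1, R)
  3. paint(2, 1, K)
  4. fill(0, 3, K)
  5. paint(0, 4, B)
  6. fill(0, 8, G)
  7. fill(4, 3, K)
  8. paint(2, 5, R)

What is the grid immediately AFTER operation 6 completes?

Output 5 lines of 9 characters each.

Answer: GGGGBGGGG
GGGGBGGGG
GGGGGGGGG
GRGGGGGGG
GGGGGGGGG

Derivation:
After op 1 paint(1,4,B):
WWWWWWWWW
KWWWBWWWW
KWWWWWWWW
KWWWWWWWW
WWWWWWWWW
After op 2 paint(3,1,R):
WWWWWWWWW
KWWWBWWWW
KWWWWWWWW
KRWWWWWWW
WWWWWWWWW
After op 3 paint(2,1,K):
WWWWWWWWW
KWWWBWWWW
KKWWWWWWW
KRWWWWWWW
WWWWWWWWW
After op 4 fill(0,3,K) [39 cells changed]:
KKKKKKKKK
KKKKBKKKK
KKKKKKKKK
KRKKKKKKK
KKKKKKKKK
After op 5 paint(0,4,B):
KKKKBKKKK
KKKKBKKKK
KKKKKKKKK
KRKKKKKKK
KKKKKKKKK
After op 6 fill(0,8,G) [42 cells changed]:
GGGGBGGGG
GGGGBGGGG
GGGGGGGGG
GRGGGGGGG
GGGGGGGGG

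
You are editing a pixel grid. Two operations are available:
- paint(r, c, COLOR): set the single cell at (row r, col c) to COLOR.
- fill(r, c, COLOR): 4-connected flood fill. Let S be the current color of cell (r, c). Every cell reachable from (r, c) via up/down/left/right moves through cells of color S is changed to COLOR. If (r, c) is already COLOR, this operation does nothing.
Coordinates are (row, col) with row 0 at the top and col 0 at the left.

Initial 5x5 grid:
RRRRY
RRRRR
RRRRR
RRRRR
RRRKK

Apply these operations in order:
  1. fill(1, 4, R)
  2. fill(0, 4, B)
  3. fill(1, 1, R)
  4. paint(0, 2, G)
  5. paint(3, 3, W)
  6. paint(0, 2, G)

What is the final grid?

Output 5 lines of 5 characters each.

After op 1 fill(1,4,R) [0 cells changed]:
RRRRY
RRRRR
RRRRR
RRRRR
RRRKK
After op 2 fill(0,4,B) [1 cells changed]:
RRRRB
RRRRR
RRRRR
RRRRR
RRRKK
After op 3 fill(1,1,R) [0 cells changed]:
RRRRB
RRRRR
RRRRR
RRRRR
RRRKK
After op 4 paint(0,2,G):
RRGRB
RRRRR
RRRRR
RRRRR
RRRKK
After op 5 paint(3,3,W):
RRGRB
RRRRR
RRRRR
RRRWR
RRRKK
After op 6 paint(0,2,G):
RRGRB
RRRRR
RRRRR
RRRWR
RRRKK

Answer: RRGRB
RRRRR
RRRRR
RRRWR
RRRKK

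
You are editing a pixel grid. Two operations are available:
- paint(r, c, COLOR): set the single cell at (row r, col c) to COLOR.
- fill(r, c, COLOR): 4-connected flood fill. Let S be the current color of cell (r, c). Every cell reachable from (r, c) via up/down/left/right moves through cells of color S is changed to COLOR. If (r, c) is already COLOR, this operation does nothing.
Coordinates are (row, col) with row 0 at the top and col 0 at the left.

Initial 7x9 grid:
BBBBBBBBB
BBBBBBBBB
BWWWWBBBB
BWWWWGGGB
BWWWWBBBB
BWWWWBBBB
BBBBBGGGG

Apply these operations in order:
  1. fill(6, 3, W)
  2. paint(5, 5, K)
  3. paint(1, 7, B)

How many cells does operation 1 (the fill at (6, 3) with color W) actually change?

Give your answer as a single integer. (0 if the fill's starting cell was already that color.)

Answer: 40

Derivation:
After op 1 fill(6,3,W) [40 cells changed]:
WWWWWWWWW
WWWWWWWWW
WWWWWWWWW
WWWWWGGGW
WWWWWWWWW
WWWWWWWWW
WWWWWGGGG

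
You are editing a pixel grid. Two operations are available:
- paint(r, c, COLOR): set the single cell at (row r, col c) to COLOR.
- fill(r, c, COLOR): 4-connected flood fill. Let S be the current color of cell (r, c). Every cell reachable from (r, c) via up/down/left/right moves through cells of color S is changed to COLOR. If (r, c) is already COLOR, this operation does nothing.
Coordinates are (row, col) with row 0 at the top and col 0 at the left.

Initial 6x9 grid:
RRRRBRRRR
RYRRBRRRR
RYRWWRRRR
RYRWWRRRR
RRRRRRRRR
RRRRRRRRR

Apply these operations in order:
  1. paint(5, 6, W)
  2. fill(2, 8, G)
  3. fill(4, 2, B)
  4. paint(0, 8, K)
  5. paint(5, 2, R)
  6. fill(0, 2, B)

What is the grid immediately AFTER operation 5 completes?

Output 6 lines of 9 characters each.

After op 1 paint(5,6,W):
RRRRBRRRR
RYRRBRRRR
RYRWWRRRR
RYRWWRRRR
RRRRRRRRR
RRRRRRWRR
After op 2 fill(2,8,G) [44 cells changed]:
GGGGBGGGG
GYGGBGGGG
GYGWWGGGG
GYGWWGGGG
GGGGGGGGG
GGGGGGWGG
After op 3 fill(4,2,B) [44 cells changed]:
BBBBBBBBB
BYBBBBBBB
BYBWWBBBB
BYBWWBBBB
BBBBBBBBB
BBBBBBWBB
After op 4 paint(0,8,K):
BBBBBBBBK
BYBBBBBBB
BYBWWBBBB
BYBWWBBBB
BBBBBBBBB
BBBBBBWBB
After op 5 paint(5,2,R):
BBBBBBBBK
BYBBBBBBB
BYBWWBBBB
BYBWWBBBB
BBBBBBBBB
BBRBBBWBB

Answer: BBBBBBBBK
BYBBBBBBB
BYBWWBBBB
BYBWWBBBB
BBBBBBBBB
BBRBBBWBB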